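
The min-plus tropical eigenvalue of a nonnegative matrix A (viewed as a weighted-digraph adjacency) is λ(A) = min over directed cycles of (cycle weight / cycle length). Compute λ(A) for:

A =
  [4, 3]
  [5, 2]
λ(A) = 2

Enumerate directed cycles and compute their means (weight / length). Sample:
  cycle 0 → 0: weight = 4, length = 1, mean = 4/1 ≈ 4.000
  cycle 1 → 1: weight = 2, length = 1, mean = 2/1 ≈ 2.000
  cycle 0 → 1 → 0: weight = 8, length = 2, mean = 8/2 ≈ 4.000
  cycle 1 → 0 → 1: weight = 8, length = 2, mean = 8/2 ≈ 4.000
Minimum mean = 2.000, attained e.g. along the cycle 1 → 1 with weight 2 and length 1. So λ(A) = 2/1 = 2.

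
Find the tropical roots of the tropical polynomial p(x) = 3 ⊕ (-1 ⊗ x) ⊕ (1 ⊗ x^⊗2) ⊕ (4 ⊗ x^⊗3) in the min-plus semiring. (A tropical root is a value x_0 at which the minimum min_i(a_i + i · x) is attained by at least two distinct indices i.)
Roots: {-3, -2, 4}

Each tropical root is a break point of the lower envelope of the lines y = a_i + i · x (there are 4 lines, with slopes 0, 1, ..., 3). Only the lines that attain the minimum somewhere contribute to roots; other lines are dominated. Here the surviving (envelope) indices are i = 3, i = 2, i = 1, i = 0.
Intersections between consecutive envelope lines give the roots: for adjacent envelope indices i < j the intersection is x = (a_i − a_j) / (j − i). Reading off the sorted break points: {-3, -2, 4}.
Verification: at each break x_0, at least two indices attain the minimum of min_i(a_i + i · x_0).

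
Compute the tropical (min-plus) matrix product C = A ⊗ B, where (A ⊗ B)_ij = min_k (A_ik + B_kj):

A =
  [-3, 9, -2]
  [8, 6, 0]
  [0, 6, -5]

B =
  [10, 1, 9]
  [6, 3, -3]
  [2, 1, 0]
A ⊗ B =
  [0, -2, -2]
  [2, 1, 0]
  [-3, -4, -5]

Apply the min-plus product entry-by-entry:
  C[0][0] = min over k of (A[0][0] + B[0][0] = -3 + 10 = 7, A[0][1] + B[1][0] = 9 + 6 = 15, A[0][2] + B[2][0] = -2 + 2 = 0) = 0 (attained at k = 2)
  C[0][1] = min over k of (A[0][0] + B[0][1] = -3 + 1 = -2, A[0][1] + B[1][1] = 9 + 3 = 12, A[0][2] + B[2][1] = -2 + 1 = -1) = -2 (attained at k = 0)
  C[0][2] = min over k of (A[0][0] + B[0][2] = -3 + 9 = 6, A[0][1] + B[1][2] = 9 + -3 = 6, A[0][2] + B[2][2] = -2 + 0 = -2) = -2 (attained at k = 2)
  C[1][0] = min over k of (A[1][0] + B[0][0] = 8 + 10 = 18, A[1][1] + B[1][0] = 6 + 6 = 12, A[1][2] + B[2][0] = 0 + 2 = 2) = 2 (attained at k = 2)
  C[1][1] = min over k of (A[1][0] + B[0][1] = 8 + 1 = 9, A[1][1] + B[1][1] = 6 + 3 = 9, A[1][2] + B[2][1] = 0 + 1 = 1) = 1 (attained at k = 2)
  C[1][2] = min over k of (A[1][0] + B[0][2] = 8 + 9 = 17, A[1][1] + B[1][2] = 6 + -3 = 3, A[1][2] + B[2][2] = 0 + 0 = 0) = 0 (attained at k = 2)
  C[2][0] = min over k of (A[2][0] + B[0][0] = 0 + 10 = 10, A[2][1] + B[1][0] = 6 + 6 = 12, A[2][2] + B[2][0] = -5 + 2 = -3) = -3 (attained at k = 2)
  C[2][1] = min over k of (A[2][0] + B[0][1] = 0 + 1 = 1, A[2][1] + B[1][1] = 6 + 3 = 9, A[2][2] + B[2][1] = -5 + 1 = -4) = -4 (attained at k = 2)
  C[2][2] = min over k of (A[2][0] + B[0][2] = 0 + 9 = 9, A[2][1] + B[1][2] = 6 + -3 = 3, A[2][2] + B[2][2] = -5 + 0 = -5) = -5 (attained at k = 2)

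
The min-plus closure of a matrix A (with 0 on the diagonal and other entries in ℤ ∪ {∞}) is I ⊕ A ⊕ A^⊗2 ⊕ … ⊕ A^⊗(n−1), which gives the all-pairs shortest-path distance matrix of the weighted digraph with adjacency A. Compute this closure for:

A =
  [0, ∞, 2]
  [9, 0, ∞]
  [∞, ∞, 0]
Closure =
  [0, ∞, 2]
  [9, 0, 11]
  [∞, ∞, 0]

This is the Floyd-Warshall all-pairs shortest-path computation. For each intermediate vertex k = 0, 1, …, 2, update dist[i][j] ← min(dist[i][j], dist[i][k] + dist[k][j]). The final matrix gives, for each (i, j), the minimum total weight of any directed path from i to j (possibly empty when i = j).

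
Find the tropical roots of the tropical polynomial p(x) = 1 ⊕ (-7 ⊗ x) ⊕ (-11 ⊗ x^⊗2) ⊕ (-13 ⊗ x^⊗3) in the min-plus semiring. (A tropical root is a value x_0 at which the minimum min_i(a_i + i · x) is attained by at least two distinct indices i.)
Roots: {2, 4, 8}

Each tropical root is a break point of the lower envelope of the lines y = a_i + i · x (there are 4 lines, with slopes 0, 1, ..., 3). Only the lines that attain the minimum somewhere contribute to roots; other lines are dominated. Here the surviving (envelope) indices are i = 3, i = 2, i = 1, i = 0.
Intersections between consecutive envelope lines give the roots: for adjacent envelope indices i < j the intersection is x = (a_i − a_j) / (j − i). Reading off the sorted break points: {2, 4, 8}.
Verification: at each break x_0, at least two indices attain the minimum of min_i(a_i + i · x_0).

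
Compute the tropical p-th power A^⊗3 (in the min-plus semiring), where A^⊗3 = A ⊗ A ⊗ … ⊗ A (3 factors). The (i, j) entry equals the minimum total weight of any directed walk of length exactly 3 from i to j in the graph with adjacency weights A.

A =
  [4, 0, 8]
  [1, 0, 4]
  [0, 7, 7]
A^⊗3 =
  [1, 0, 4]
  [1, 0, 4]
  [1, 0, 4]

Each entry (A^⊗3)_ij equals the minimum over all length-3 walks i = v_0 → v_1 → … → v_3 = j of Σ_t A[v_t][v_{t+1}]. For example, for (i, j) = (0, 2) we minimise over 9 possible intermediate vertex sequences; the minimum is 4, attained along the walk 0 → 1 → 1 → 2.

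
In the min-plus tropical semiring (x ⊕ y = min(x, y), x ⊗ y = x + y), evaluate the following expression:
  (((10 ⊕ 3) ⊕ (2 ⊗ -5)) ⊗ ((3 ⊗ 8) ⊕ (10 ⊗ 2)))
(((10 ⊕ 3) ⊕ (2 ⊗ -5)) ⊗ ((3 ⊗ 8) ⊕ (10 ⊗ 2))) = 8

Expand innermost to outermost. Recall ⊕ takes the minimum of its arguments and ⊗ takes their sum. Working out the expression (((10 ⊕ 3) ⊕ (2 ⊗ -5)) ⊗ ((3 ⊗ 8) ⊕ (10 ⊗ 2))) gives 8.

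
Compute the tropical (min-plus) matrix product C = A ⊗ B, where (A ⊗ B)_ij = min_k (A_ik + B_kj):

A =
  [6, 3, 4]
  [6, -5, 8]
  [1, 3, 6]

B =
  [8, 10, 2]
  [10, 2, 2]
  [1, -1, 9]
A ⊗ B =
  [5, 3, 5]
  [5, -3, -3]
  [7, 5, 3]

Apply the min-plus product entry-by-entry:
  C[0][0] = min over k of (A[0][0] + B[0][0] = 6 + 8 = 14, A[0][1] + B[1][0] = 3 + 10 = 13, A[0][2] + B[2][0] = 4 + 1 = 5) = 5 (attained at k = 2)
  C[0][1] = min over k of (A[0][0] + B[0][1] = 6 + 10 = 16, A[0][1] + B[1][1] = 3 + 2 = 5, A[0][2] + B[2][1] = 4 + -1 = 3) = 3 (attained at k = 2)
  C[0][2] = min over k of (A[0][0] + B[0][2] = 6 + 2 = 8, A[0][1] + B[1][2] = 3 + 2 = 5, A[0][2] + B[2][2] = 4 + 9 = 13) = 5 (attained at k = 1)
  C[1][0] = min over k of (A[1][0] + B[0][0] = 6 + 8 = 14, A[1][1] + B[1][0] = -5 + 10 = 5, A[1][2] + B[2][0] = 8 + 1 = 9) = 5 (attained at k = 1)
  C[1][1] = min over k of (A[1][0] + B[0][1] = 6 + 10 = 16, A[1][1] + B[1][1] = -5 + 2 = -3, A[1][2] + B[2][1] = 8 + -1 = 7) = -3 (attained at k = 1)
  C[1][2] = min over k of (A[1][0] + B[0][2] = 6 + 2 = 8, A[1][1] + B[1][2] = -5 + 2 = -3, A[1][2] + B[2][2] = 8 + 9 = 17) = -3 (attained at k = 1)
  C[2][0] = min over k of (A[2][0] + B[0][0] = 1 + 8 = 9, A[2][1] + B[1][0] = 3 + 10 = 13, A[2][2] + B[2][0] = 6 + 1 = 7) = 7 (attained at k = 2)
  C[2][1] = min over k of (A[2][0] + B[0][1] = 1 + 10 = 11, A[2][1] + B[1][1] = 3 + 2 = 5, A[2][2] + B[2][1] = 6 + -1 = 5) = 5 (attained at k = 1)
  C[2][2] = min over k of (A[2][0] + B[0][2] = 1 + 2 = 3, A[2][1] + B[1][2] = 3 + 2 = 5, A[2][2] + B[2][2] = 6 + 9 = 15) = 3 (attained at k = 0)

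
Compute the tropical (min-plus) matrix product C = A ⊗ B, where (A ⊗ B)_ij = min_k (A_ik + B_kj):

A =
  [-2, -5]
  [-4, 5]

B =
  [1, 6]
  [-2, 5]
A ⊗ B =
  [-7, 0]
  [-3, 2]

Apply the min-plus product entry-by-entry:
  C[0][0] = min over k of (A[0][0] + B[0][0] = -2 + 1 = -1, A[0][1] + B[1][0] = -5 + -2 = -7) = -7 (attained at k = 1)
  C[0][1] = min over k of (A[0][0] + B[0][1] = -2 + 6 = 4, A[0][1] + B[1][1] = -5 + 5 = 0) = 0 (attained at k = 1)
  C[1][0] = min over k of (A[1][0] + B[0][0] = -4 + 1 = -3, A[1][1] + B[1][0] = 5 + -2 = 3) = -3 (attained at k = 0)
  C[1][1] = min over k of (A[1][0] + B[0][1] = -4 + 6 = 2, A[1][1] + B[1][1] = 5 + 5 = 10) = 2 (attained at k = 0)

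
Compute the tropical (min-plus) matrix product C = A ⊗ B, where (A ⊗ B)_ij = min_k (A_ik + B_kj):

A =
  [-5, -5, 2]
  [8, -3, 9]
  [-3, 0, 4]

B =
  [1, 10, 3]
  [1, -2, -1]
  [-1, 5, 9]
A ⊗ B =
  [-4, -7, -6]
  [-2, -5, -4]
  [-2, -2, -1]

Apply the min-plus product entry-by-entry:
  C[0][0] = min over k of (A[0][0] + B[0][0] = -5 + 1 = -4, A[0][1] + B[1][0] = -5 + 1 = -4, A[0][2] + B[2][0] = 2 + -1 = 1) = -4 (attained at k = 0)
  C[0][1] = min over k of (A[0][0] + B[0][1] = -5 + 10 = 5, A[0][1] + B[1][1] = -5 + -2 = -7, A[0][2] + B[2][1] = 2 + 5 = 7) = -7 (attained at k = 1)
  C[0][2] = min over k of (A[0][0] + B[0][2] = -5 + 3 = -2, A[0][1] + B[1][2] = -5 + -1 = -6, A[0][2] + B[2][2] = 2 + 9 = 11) = -6 (attained at k = 1)
  C[1][0] = min over k of (A[1][0] + B[0][0] = 8 + 1 = 9, A[1][1] + B[1][0] = -3 + 1 = -2, A[1][2] + B[2][0] = 9 + -1 = 8) = -2 (attained at k = 1)
  C[1][1] = min over k of (A[1][0] + B[0][1] = 8 + 10 = 18, A[1][1] + B[1][1] = -3 + -2 = -5, A[1][2] + B[2][1] = 9 + 5 = 14) = -5 (attained at k = 1)
  C[1][2] = min over k of (A[1][0] + B[0][2] = 8 + 3 = 11, A[1][1] + B[1][2] = -3 + -1 = -4, A[1][2] + B[2][2] = 9 + 9 = 18) = -4 (attained at k = 1)
  C[2][0] = min over k of (A[2][0] + B[0][0] = -3 + 1 = -2, A[2][1] + B[1][0] = 0 + 1 = 1, A[2][2] + B[2][0] = 4 + -1 = 3) = -2 (attained at k = 0)
  C[2][1] = min over k of (A[2][0] + B[0][1] = -3 + 10 = 7, A[2][1] + B[1][1] = 0 + -2 = -2, A[2][2] + B[2][1] = 4 + 5 = 9) = -2 (attained at k = 1)
  C[2][2] = min over k of (A[2][0] + B[0][2] = -3 + 3 = 0, A[2][1] + B[1][2] = 0 + -1 = -1, A[2][2] + B[2][2] = 4 + 9 = 13) = -1 (attained at k = 1)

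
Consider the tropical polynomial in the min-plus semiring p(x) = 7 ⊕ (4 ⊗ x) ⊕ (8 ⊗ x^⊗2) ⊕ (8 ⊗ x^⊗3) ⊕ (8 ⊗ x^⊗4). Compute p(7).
p(7) = 7

A tropical monomial a ⊗ x^⊗i evaluates to a + i · x. Evaluating each term at x = 7:
  Term 0 contributes 7 + 0 · 7 = 7
  Term 1 contributes 4 + 1 · 7 = 11
  Term 2 contributes 8 + 2 · 7 = 22
  Term 3 contributes 8 + 3 · 7 = 29
  Term 4 contributes 8 + 4 · 7 = 36
p(7) = ⊕ of these = min[7, 11, 22, 29, 36] = 7.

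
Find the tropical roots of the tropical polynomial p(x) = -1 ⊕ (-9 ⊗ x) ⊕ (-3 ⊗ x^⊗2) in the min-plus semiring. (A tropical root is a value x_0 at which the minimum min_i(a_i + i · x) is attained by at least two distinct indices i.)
Roots: {-6, 8}

Each tropical root is a break point of the lower envelope of the lines y = a_i + i · x (there are 3 lines, with slopes 0, 1, ..., 2). Only the lines that attain the minimum somewhere contribute to roots; other lines are dominated. Here the surviving (envelope) indices are i = 2, i = 1, i = 0.
Intersections between consecutive envelope lines give the roots: for adjacent envelope indices i < j the intersection is x = (a_i − a_j) / (j − i). Reading off the sorted break points: {-6, 8}.
Verification: at each break x_0, at least two indices attain the minimum of min_i(a_i + i · x_0).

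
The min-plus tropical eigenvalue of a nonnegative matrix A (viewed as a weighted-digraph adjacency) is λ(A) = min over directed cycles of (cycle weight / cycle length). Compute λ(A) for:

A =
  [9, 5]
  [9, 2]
λ(A) = 2

Enumerate directed cycles and compute their means (weight / length). Sample:
  cycle 0 → 0: weight = 9, length = 1, mean = 9/1 ≈ 9.000
  cycle 1 → 1: weight = 2, length = 1, mean = 2/1 ≈ 2.000
  cycle 0 → 1 → 0: weight = 14, length = 2, mean = 14/2 ≈ 7.000
  cycle 1 → 0 → 1: weight = 14, length = 2, mean = 14/2 ≈ 7.000
Minimum mean = 2.000, attained e.g. along the cycle 1 → 1 with weight 2 and length 1. So λ(A) = 2/1 = 2.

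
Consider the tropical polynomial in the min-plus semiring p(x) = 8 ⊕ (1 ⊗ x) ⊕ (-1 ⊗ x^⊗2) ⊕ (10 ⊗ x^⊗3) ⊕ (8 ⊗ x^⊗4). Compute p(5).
p(5) = 6

A tropical monomial a ⊗ x^⊗i evaluates to a + i · x. Evaluating each term at x = 5:
  Term 0 contributes 8 + 0 · 5 = 8
  Term 1 contributes 1 + 1 · 5 = 6
  Term 2 contributes -1 + 2 · 5 = 9
  Term 3 contributes 10 + 3 · 5 = 25
  Term 4 contributes 8 + 4 · 5 = 28
p(5) = ⊕ of these = min[8, 6, 9, 25, 28] = 6.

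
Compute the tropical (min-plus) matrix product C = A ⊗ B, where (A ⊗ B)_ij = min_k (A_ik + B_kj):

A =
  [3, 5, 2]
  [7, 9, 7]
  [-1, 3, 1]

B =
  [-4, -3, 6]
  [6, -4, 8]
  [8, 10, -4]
A ⊗ B =
  [-1, 0, -2]
  [3, 4, 3]
  [-5, -4, -3]

Apply the min-plus product entry-by-entry:
  C[0][0] = min over k of (A[0][0] + B[0][0] = 3 + -4 = -1, A[0][1] + B[1][0] = 5 + 6 = 11, A[0][2] + B[2][0] = 2 + 8 = 10) = -1 (attained at k = 0)
  C[0][1] = min over k of (A[0][0] + B[0][1] = 3 + -3 = 0, A[0][1] + B[1][1] = 5 + -4 = 1, A[0][2] + B[2][1] = 2 + 10 = 12) = 0 (attained at k = 0)
  C[0][2] = min over k of (A[0][0] + B[0][2] = 3 + 6 = 9, A[0][1] + B[1][2] = 5 + 8 = 13, A[0][2] + B[2][2] = 2 + -4 = -2) = -2 (attained at k = 2)
  C[1][0] = min over k of (A[1][0] + B[0][0] = 7 + -4 = 3, A[1][1] + B[1][0] = 9 + 6 = 15, A[1][2] + B[2][0] = 7 + 8 = 15) = 3 (attained at k = 0)
  C[1][1] = min over k of (A[1][0] + B[0][1] = 7 + -3 = 4, A[1][1] + B[1][1] = 9 + -4 = 5, A[1][2] + B[2][1] = 7 + 10 = 17) = 4 (attained at k = 0)
  C[1][2] = min over k of (A[1][0] + B[0][2] = 7 + 6 = 13, A[1][1] + B[1][2] = 9 + 8 = 17, A[1][2] + B[2][2] = 7 + -4 = 3) = 3 (attained at k = 2)
  C[2][0] = min over k of (A[2][0] + B[0][0] = -1 + -4 = -5, A[2][1] + B[1][0] = 3 + 6 = 9, A[2][2] + B[2][0] = 1 + 8 = 9) = -5 (attained at k = 0)
  C[2][1] = min over k of (A[2][0] + B[0][1] = -1 + -3 = -4, A[2][1] + B[1][1] = 3 + -4 = -1, A[2][2] + B[2][1] = 1 + 10 = 11) = -4 (attained at k = 0)
  C[2][2] = min over k of (A[2][0] + B[0][2] = -1 + 6 = 5, A[2][1] + B[1][2] = 3 + 8 = 11, A[2][2] + B[2][2] = 1 + -4 = -3) = -3 (attained at k = 2)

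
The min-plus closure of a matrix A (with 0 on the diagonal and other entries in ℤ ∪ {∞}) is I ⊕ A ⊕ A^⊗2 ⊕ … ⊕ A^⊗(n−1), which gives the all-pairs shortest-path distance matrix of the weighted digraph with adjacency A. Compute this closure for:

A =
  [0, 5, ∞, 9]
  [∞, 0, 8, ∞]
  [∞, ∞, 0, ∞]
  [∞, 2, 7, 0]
Closure =
  [0, 5, 13, 9]
  [∞, 0, 8, ∞]
  [∞, ∞, 0, ∞]
  [∞, 2, 7, 0]

This is the Floyd-Warshall all-pairs shortest-path computation. For each intermediate vertex k = 0, 1, …, 3, update dist[i][j] ← min(dist[i][j], dist[i][k] + dist[k][j]). The final matrix gives, for each (i, j), the minimum total weight of any directed path from i to j (possibly empty when i = j).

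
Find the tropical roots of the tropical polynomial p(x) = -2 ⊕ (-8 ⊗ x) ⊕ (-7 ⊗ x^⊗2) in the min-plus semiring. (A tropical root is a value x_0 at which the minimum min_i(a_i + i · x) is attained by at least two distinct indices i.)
Roots: {-1, 6}

Each tropical root is a break point of the lower envelope of the lines y = a_i + i · x (there are 3 lines, with slopes 0, 1, ..., 2). Only the lines that attain the minimum somewhere contribute to roots; other lines are dominated. Here the surviving (envelope) indices are i = 2, i = 1, i = 0.
Intersections between consecutive envelope lines give the roots: for adjacent envelope indices i < j the intersection is x = (a_i − a_j) / (j − i). Reading off the sorted break points: {-1, 6}.
Verification: at each break x_0, at least two indices attain the minimum of min_i(a_i + i · x_0).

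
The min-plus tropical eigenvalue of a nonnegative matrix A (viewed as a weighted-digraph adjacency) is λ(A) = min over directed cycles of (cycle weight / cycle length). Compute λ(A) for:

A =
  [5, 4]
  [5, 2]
λ(A) = 2

Enumerate directed cycles and compute their means (weight / length). Sample:
  cycle 0 → 0: weight = 5, length = 1, mean = 5/1 ≈ 5.000
  cycle 1 → 1: weight = 2, length = 1, mean = 2/1 ≈ 2.000
  cycle 0 → 1 → 0: weight = 9, length = 2, mean = 9/2 ≈ 4.500
  cycle 1 → 0 → 1: weight = 9, length = 2, mean = 9/2 ≈ 4.500
Minimum mean = 2.000, attained e.g. along the cycle 1 → 1 with weight 2 and length 1. So λ(A) = 2/1 = 2.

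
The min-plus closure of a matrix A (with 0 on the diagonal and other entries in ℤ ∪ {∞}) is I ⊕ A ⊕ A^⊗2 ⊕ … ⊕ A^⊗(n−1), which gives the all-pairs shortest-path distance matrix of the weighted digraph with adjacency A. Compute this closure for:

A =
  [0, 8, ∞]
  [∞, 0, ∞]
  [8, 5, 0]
Closure =
  [0, 8, ∞]
  [∞, 0, ∞]
  [8, 5, 0]

This is the Floyd-Warshall all-pairs shortest-path computation. For each intermediate vertex k = 0, 1, …, 2, update dist[i][j] ← min(dist[i][j], dist[i][k] + dist[k][j]). The final matrix gives, for each (i, j), the minimum total weight of any directed path from i to j (possibly empty when i = j).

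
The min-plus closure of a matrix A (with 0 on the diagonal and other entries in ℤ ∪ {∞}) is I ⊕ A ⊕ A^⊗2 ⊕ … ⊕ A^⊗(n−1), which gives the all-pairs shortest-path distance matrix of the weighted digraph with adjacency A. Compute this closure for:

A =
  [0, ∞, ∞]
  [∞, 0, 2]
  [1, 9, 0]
Closure =
  [0, ∞, ∞]
  [3, 0, 2]
  [1, 9, 0]

This is the Floyd-Warshall all-pairs shortest-path computation. For each intermediate vertex k = 0, 1, …, 2, update dist[i][j] ← min(dist[i][j], dist[i][k] + dist[k][j]). The final matrix gives, for each (i, j), the minimum total weight of any directed path from i to j (possibly empty when i = j).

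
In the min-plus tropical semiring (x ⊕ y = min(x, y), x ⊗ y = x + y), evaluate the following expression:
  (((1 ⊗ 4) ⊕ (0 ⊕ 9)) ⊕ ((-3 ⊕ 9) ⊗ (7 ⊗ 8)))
(((1 ⊗ 4) ⊕ (0 ⊕ 9)) ⊕ ((-3 ⊕ 9) ⊗ (7 ⊗ 8))) = 0

Expand innermost to outermost. Recall ⊕ takes the minimum of its arguments and ⊗ takes their sum. Working out the expression (((1 ⊗ 4) ⊕ (0 ⊕ 9)) ⊕ ((-3 ⊕ 9) ⊗ (7 ⊗ 8))) gives 0.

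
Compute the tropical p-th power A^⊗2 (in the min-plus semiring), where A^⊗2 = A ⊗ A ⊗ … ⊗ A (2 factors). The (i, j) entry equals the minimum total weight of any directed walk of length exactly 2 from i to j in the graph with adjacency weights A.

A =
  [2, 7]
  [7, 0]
A^⊗2 =
  [4, 7]
  [7, 0]

Each entry (A^⊗2)_ij equals the minimum over all length-2 walks i = v_0 → v_1 → … → v_2 = j of Σ_t A[v_t][v_{t+1}]. For example, for (i, j) = (0, 1) we minimise over 2 possible intermediate vertex sequences; the minimum is 7, attained along the walk 0 → 1 → 1.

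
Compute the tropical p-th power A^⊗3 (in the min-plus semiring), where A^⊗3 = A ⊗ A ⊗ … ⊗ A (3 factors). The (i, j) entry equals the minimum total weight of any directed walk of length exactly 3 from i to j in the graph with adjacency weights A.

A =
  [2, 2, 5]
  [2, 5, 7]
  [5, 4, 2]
A^⊗3 =
  [6, 6, 9]
  [6, 6, 9]
  [8, 8, 6]

Each entry (A^⊗3)_ij equals the minimum over all length-3 walks i = v_0 → v_1 → … → v_3 = j of Σ_t A[v_t][v_{t+1}]. For example, for (i, j) = (0, 2) we minimise over 9 possible intermediate vertex sequences; the minimum is 9, attained along the walk 0 → 0 → 0 → 2.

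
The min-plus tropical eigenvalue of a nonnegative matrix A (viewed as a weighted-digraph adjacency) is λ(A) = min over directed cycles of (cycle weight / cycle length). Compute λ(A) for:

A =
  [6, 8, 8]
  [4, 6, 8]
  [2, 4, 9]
λ(A) = 5

Enumerate directed cycles and compute their means (weight / length). Sample:
  cycle 0 → 0: weight = 6, length = 1, mean = 6/1 ≈ 6.000
  cycle 1 → 1: weight = 6, length = 1, mean = 6/1 ≈ 6.000
  cycle 2 → 2: weight = 9, length = 1, mean = 9/1 ≈ 9.000
  cycle 0 → 1 → 0: weight = 12, length = 2, mean = 12/2 ≈ 6.000
  cycle 0 → 2 → 0: weight = 10, length = 2, mean = 10/2 ≈ 5.000
  cycle 1 → 0 → 1: weight = 12, length = 2, mean = 12/2 ≈ 6.000
Minimum mean = 5.000, attained e.g. along the cycle 0 → 2 → 0 with weight 10 and length 2. So λ(A) = 10/2 = 5.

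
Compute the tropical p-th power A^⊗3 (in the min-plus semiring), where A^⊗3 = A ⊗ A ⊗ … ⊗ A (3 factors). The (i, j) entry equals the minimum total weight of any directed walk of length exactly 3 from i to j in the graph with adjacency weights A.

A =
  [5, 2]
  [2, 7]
A^⊗3 =
  [9, 6]
  [6, 9]

Each entry (A^⊗3)_ij equals the minimum over all length-3 walks i = v_0 → v_1 → … → v_3 = j of Σ_t A[v_t][v_{t+1}]. For example, for (i, j) = (0, 1) we minimise over 4 possible intermediate vertex sequences; the minimum is 6, attained along the walk 0 → 1 → 0 → 1.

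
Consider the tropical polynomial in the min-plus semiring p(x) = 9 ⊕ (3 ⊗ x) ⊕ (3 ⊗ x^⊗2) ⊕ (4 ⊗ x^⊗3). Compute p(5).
p(5) = 8

A tropical monomial a ⊗ x^⊗i evaluates to a + i · x. Evaluating each term at x = 5:
  Term 0 contributes 9 + 0 · 5 = 9
  Term 1 contributes 3 + 1 · 5 = 8
  Term 2 contributes 3 + 2 · 5 = 13
  Term 3 contributes 4 + 3 · 5 = 19
p(5) = ⊕ of these = min[9, 8, 13, 19] = 8.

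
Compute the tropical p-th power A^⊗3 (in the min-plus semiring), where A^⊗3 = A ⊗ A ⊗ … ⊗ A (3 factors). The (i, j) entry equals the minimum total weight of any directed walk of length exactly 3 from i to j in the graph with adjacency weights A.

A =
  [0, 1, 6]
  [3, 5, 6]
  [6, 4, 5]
A^⊗3 =
  [0, 1, 6]
  [3, 4, 9]
  [6, 7, 12]

Each entry (A^⊗3)_ij equals the minimum over all length-3 walks i = v_0 → v_1 → … → v_3 = j of Σ_t A[v_t][v_{t+1}]. For example, for (i, j) = (0, 2) we minimise over 9 possible intermediate vertex sequences; the minimum is 6, attained along the walk 0 → 0 → 0 → 2.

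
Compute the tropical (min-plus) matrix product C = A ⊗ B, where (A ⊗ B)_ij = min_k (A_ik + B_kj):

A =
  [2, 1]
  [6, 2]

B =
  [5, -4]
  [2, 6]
A ⊗ B =
  [3, -2]
  [4, 2]

Apply the min-plus product entry-by-entry:
  C[0][0] = min over k of (A[0][0] + B[0][0] = 2 + 5 = 7, A[0][1] + B[1][0] = 1 + 2 = 3) = 3 (attained at k = 1)
  C[0][1] = min over k of (A[0][0] + B[0][1] = 2 + -4 = -2, A[0][1] + B[1][1] = 1 + 6 = 7) = -2 (attained at k = 0)
  C[1][0] = min over k of (A[1][0] + B[0][0] = 6 + 5 = 11, A[1][1] + B[1][0] = 2 + 2 = 4) = 4 (attained at k = 1)
  C[1][1] = min over k of (A[1][0] + B[0][1] = 6 + -4 = 2, A[1][1] + B[1][1] = 2 + 6 = 8) = 2 (attained at k = 0)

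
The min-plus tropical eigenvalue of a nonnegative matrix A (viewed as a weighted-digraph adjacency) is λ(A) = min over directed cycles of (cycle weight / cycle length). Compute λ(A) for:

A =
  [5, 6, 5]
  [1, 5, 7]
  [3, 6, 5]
λ(A) = 7/2

Enumerate directed cycles and compute their means (weight / length). Sample:
  cycle 0 → 0: weight = 5, length = 1, mean = 5/1 ≈ 5.000
  cycle 1 → 1: weight = 5, length = 1, mean = 5/1 ≈ 5.000
  cycle 2 → 2: weight = 5, length = 1, mean = 5/1 ≈ 5.000
  cycle 0 → 1 → 0: weight = 7, length = 2, mean = 7/2 ≈ 3.500
  cycle 0 → 2 → 0: weight = 8, length = 2, mean = 8/2 ≈ 4.000
  cycle 1 → 0 → 1: weight = 7, length = 2, mean = 7/2 ≈ 3.500
Minimum mean = 3.500, attained e.g. along the cycle 0 → 1 → 0 with weight 7 and length 2. So λ(A) = 7/2 = 7/2.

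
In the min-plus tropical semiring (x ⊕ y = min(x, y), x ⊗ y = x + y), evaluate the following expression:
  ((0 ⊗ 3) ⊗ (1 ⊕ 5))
((0 ⊗ 3) ⊗ (1 ⊕ 5)) = 4

Expand innermost to outermost. Recall ⊕ takes the minimum of its arguments and ⊗ takes their sum. Working out the expression ((0 ⊗ 3) ⊗ (1 ⊕ 5)) gives 4.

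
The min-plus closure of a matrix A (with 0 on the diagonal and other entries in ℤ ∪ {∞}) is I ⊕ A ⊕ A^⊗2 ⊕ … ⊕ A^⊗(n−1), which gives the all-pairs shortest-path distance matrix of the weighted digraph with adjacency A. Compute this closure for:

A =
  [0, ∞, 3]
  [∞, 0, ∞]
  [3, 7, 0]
Closure =
  [0, 10, 3]
  [∞, 0, ∞]
  [3, 7, 0]

This is the Floyd-Warshall all-pairs shortest-path computation. For each intermediate vertex k = 0, 1, …, 2, update dist[i][j] ← min(dist[i][j], dist[i][k] + dist[k][j]). The final matrix gives, for each (i, j), the minimum total weight of any directed path from i to j (possibly empty when i = j).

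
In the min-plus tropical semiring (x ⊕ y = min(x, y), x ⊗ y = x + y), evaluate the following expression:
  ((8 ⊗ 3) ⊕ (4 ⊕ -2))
((8 ⊗ 3) ⊕ (4 ⊕ -2)) = -2

Expand innermost to outermost. Recall ⊕ takes the minimum of its arguments and ⊗ takes their sum. Working out the expression ((8 ⊗ 3) ⊕ (4 ⊕ -2)) gives -2.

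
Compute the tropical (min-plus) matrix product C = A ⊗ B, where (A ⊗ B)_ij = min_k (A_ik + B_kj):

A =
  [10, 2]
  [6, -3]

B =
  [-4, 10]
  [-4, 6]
A ⊗ B =
  [-2, 8]
  [-7, 3]

Apply the min-plus product entry-by-entry:
  C[0][0] = min over k of (A[0][0] + B[0][0] = 10 + -4 = 6, A[0][1] + B[1][0] = 2 + -4 = -2) = -2 (attained at k = 1)
  C[0][1] = min over k of (A[0][0] + B[0][1] = 10 + 10 = 20, A[0][1] + B[1][1] = 2 + 6 = 8) = 8 (attained at k = 1)
  C[1][0] = min over k of (A[1][0] + B[0][0] = 6 + -4 = 2, A[1][1] + B[1][0] = -3 + -4 = -7) = -7 (attained at k = 1)
  C[1][1] = min over k of (A[1][0] + B[0][1] = 6 + 10 = 16, A[1][1] + B[1][1] = -3 + 6 = 3) = 3 (attained at k = 1)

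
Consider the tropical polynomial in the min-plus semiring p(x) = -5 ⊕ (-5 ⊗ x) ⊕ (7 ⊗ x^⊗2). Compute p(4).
p(4) = -5

A tropical monomial a ⊗ x^⊗i evaluates to a + i · x. Evaluating each term at x = 4:
  Term 0 contributes -5 + 0 · 4 = -5
  Term 1 contributes -5 + 1 · 4 = -1
  Term 2 contributes 7 + 2 · 4 = 15
p(4) = ⊕ of these = min[-5, -1, 15] = -5.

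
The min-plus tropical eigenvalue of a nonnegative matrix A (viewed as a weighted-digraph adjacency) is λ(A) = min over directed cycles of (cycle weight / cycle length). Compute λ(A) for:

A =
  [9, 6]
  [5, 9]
λ(A) = 11/2

Enumerate directed cycles and compute their means (weight / length). Sample:
  cycle 0 → 0: weight = 9, length = 1, mean = 9/1 ≈ 9.000
  cycle 1 → 1: weight = 9, length = 1, mean = 9/1 ≈ 9.000
  cycle 0 → 1 → 0: weight = 11, length = 2, mean = 11/2 ≈ 5.500
  cycle 1 → 0 → 1: weight = 11, length = 2, mean = 11/2 ≈ 5.500
Minimum mean = 5.500, attained e.g. along the cycle 0 → 1 → 0 with weight 11 and length 2. So λ(A) = 11/2 = 11/2.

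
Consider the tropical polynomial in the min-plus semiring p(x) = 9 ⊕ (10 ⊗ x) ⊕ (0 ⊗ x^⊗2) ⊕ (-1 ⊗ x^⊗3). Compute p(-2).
p(-2) = -7

A tropical monomial a ⊗ x^⊗i evaluates to a + i · x. Evaluating each term at x = -2:
  Term 0 contributes 9 + 0 · -2 = 9
  Term 1 contributes 10 + 1 · -2 = 8
  Term 2 contributes 0 + 2 · -2 = -4
  Term 3 contributes -1 + 3 · -2 = -7
p(-2) = ⊕ of these = min[9, 8, -4, -7] = -7.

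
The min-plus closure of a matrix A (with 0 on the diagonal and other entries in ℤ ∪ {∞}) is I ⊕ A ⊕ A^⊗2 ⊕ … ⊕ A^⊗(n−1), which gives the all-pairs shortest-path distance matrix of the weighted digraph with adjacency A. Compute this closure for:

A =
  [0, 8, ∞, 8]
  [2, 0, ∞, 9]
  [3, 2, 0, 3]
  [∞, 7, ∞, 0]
Closure =
  [0, 8, ∞, 8]
  [2, 0, ∞, 9]
  [3, 2, 0, 3]
  [9, 7, ∞, 0]

This is the Floyd-Warshall all-pairs shortest-path computation. For each intermediate vertex k = 0, 1, …, 3, update dist[i][j] ← min(dist[i][j], dist[i][k] + dist[k][j]). The final matrix gives, for each (i, j), the minimum total weight of any directed path from i to j (possibly empty when i = j).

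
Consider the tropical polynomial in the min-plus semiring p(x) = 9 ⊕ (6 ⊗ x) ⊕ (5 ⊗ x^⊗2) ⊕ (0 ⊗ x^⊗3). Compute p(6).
p(6) = 9

A tropical monomial a ⊗ x^⊗i evaluates to a + i · x. Evaluating each term at x = 6:
  Term 0 contributes 9 + 0 · 6 = 9
  Term 1 contributes 6 + 1 · 6 = 12
  Term 2 contributes 5 + 2 · 6 = 17
  Term 3 contributes 0 + 3 · 6 = 18
p(6) = ⊕ of these = min[9, 12, 17, 18] = 9.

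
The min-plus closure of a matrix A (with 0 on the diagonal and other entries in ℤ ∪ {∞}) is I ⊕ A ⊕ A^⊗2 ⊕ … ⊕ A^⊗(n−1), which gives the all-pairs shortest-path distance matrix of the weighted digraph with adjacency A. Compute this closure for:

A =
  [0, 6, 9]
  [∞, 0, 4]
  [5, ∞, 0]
Closure =
  [0, 6, 9]
  [9, 0, 4]
  [5, 11, 0]

This is the Floyd-Warshall all-pairs shortest-path computation. For each intermediate vertex k = 0, 1, …, 2, update dist[i][j] ← min(dist[i][j], dist[i][k] + dist[k][j]). The final matrix gives, for each (i, j), the minimum total weight of any directed path from i to j (possibly empty when i = j).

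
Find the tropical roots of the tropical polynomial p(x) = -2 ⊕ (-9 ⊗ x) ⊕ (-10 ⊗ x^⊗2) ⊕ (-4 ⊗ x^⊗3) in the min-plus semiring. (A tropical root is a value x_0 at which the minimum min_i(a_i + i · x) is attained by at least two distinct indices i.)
Roots: {-6, 1, 7}

Each tropical root is a break point of the lower envelope of the lines y = a_i + i · x (there are 4 lines, with slopes 0, 1, ..., 3). Only the lines that attain the minimum somewhere contribute to roots; other lines are dominated. Here the surviving (envelope) indices are i = 3, i = 2, i = 1, i = 0.
Intersections between consecutive envelope lines give the roots: for adjacent envelope indices i < j the intersection is x = (a_i − a_j) / (j − i). Reading off the sorted break points: {-6, 1, 7}.
Verification: at each break x_0, at least two indices attain the minimum of min_i(a_i + i · x_0).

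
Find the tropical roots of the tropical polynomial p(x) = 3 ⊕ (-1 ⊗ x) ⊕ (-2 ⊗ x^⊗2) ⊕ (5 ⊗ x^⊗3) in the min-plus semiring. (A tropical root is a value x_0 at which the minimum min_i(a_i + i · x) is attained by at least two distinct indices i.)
Roots: {-7, 1, 4}

Each tropical root is a break point of the lower envelope of the lines y = a_i + i · x (there are 4 lines, with slopes 0, 1, ..., 3). Only the lines that attain the minimum somewhere contribute to roots; other lines are dominated. Here the surviving (envelope) indices are i = 3, i = 2, i = 1, i = 0.
Intersections between consecutive envelope lines give the roots: for adjacent envelope indices i < j the intersection is x = (a_i − a_j) / (j − i). Reading off the sorted break points: {-7, 1, 4}.
Verification: at each break x_0, at least two indices attain the minimum of min_i(a_i + i · x_0).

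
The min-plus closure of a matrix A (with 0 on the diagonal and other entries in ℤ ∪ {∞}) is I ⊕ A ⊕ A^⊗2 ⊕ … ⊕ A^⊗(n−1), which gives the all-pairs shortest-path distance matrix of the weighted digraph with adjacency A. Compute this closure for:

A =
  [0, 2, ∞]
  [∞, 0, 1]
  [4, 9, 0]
Closure =
  [0, 2, 3]
  [5, 0, 1]
  [4, 6, 0]

This is the Floyd-Warshall all-pairs shortest-path computation. For each intermediate vertex k = 0, 1, …, 2, update dist[i][j] ← min(dist[i][j], dist[i][k] + dist[k][j]). The final matrix gives, for each (i, j), the minimum total weight of any directed path from i to j (possibly empty when i = j).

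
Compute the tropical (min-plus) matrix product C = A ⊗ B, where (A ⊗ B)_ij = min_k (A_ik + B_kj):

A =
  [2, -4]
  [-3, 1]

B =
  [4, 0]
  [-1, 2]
A ⊗ B =
  [-5, -2]
  [0, -3]

Apply the min-plus product entry-by-entry:
  C[0][0] = min over k of (A[0][0] + B[0][0] = 2 + 4 = 6, A[0][1] + B[1][0] = -4 + -1 = -5) = -5 (attained at k = 1)
  C[0][1] = min over k of (A[0][0] + B[0][1] = 2 + 0 = 2, A[0][1] + B[1][1] = -4 + 2 = -2) = -2 (attained at k = 1)
  C[1][0] = min over k of (A[1][0] + B[0][0] = -3 + 4 = 1, A[1][1] + B[1][0] = 1 + -1 = 0) = 0 (attained at k = 1)
  C[1][1] = min over k of (A[1][0] + B[0][1] = -3 + 0 = -3, A[1][1] + B[1][1] = 1 + 2 = 3) = -3 (attained at k = 0)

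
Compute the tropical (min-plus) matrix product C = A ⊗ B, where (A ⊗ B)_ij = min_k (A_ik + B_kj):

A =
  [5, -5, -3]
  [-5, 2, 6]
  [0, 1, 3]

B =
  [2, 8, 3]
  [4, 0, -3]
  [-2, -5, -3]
A ⊗ B =
  [-5, -8, -8]
  [-3, 1, -2]
  [1, -2, -2]

Apply the min-plus product entry-by-entry:
  C[0][0] = min over k of (A[0][0] + B[0][0] = 5 + 2 = 7, A[0][1] + B[1][0] = -5 + 4 = -1, A[0][2] + B[2][0] = -3 + -2 = -5) = -5 (attained at k = 2)
  C[0][1] = min over k of (A[0][0] + B[0][1] = 5 + 8 = 13, A[0][1] + B[1][1] = -5 + 0 = -5, A[0][2] + B[2][1] = -3 + -5 = -8) = -8 (attained at k = 2)
  C[0][2] = min over k of (A[0][0] + B[0][2] = 5 + 3 = 8, A[0][1] + B[1][2] = -5 + -3 = -8, A[0][2] + B[2][2] = -3 + -3 = -6) = -8 (attained at k = 1)
  C[1][0] = min over k of (A[1][0] + B[0][0] = -5 + 2 = -3, A[1][1] + B[1][0] = 2 + 4 = 6, A[1][2] + B[2][0] = 6 + -2 = 4) = -3 (attained at k = 0)
  C[1][1] = min over k of (A[1][0] + B[0][1] = -5 + 8 = 3, A[1][1] + B[1][1] = 2 + 0 = 2, A[1][2] + B[2][1] = 6 + -5 = 1) = 1 (attained at k = 2)
  C[1][2] = min over k of (A[1][0] + B[0][2] = -5 + 3 = -2, A[1][1] + B[1][2] = 2 + -3 = -1, A[1][2] + B[2][2] = 6 + -3 = 3) = -2 (attained at k = 0)
  C[2][0] = min over k of (A[2][0] + B[0][0] = 0 + 2 = 2, A[2][1] + B[1][0] = 1 + 4 = 5, A[2][2] + B[2][0] = 3 + -2 = 1) = 1 (attained at k = 2)
  C[2][1] = min over k of (A[2][0] + B[0][1] = 0 + 8 = 8, A[2][1] + B[1][1] = 1 + 0 = 1, A[2][2] + B[2][1] = 3 + -5 = -2) = -2 (attained at k = 2)
  C[2][2] = min over k of (A[2][0] + B[0][2] = 0 + 3 = 3, A[2][1] + B[1][2] = 1 + -3 = -2, A[2][2] + B[2][2] = 3 + -3 = 0) = -2 (attained at k = 1)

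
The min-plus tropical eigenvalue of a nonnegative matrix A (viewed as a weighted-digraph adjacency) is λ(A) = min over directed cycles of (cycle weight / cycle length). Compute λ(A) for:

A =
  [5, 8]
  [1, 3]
λ(A) = 3

Enumerate directed cycles and compute their means (weight / length). Sample:
  cycle 0 → 0: weight = 5, length = 1, mean = 5/1 ≈ 5.000
  cycle 1 → 1: weight = 3, length = 1, mean = 3/1 ≈ 3.000
  cycle 0 → 1 → 0: weight = 9, length = 2, mean = 9/2 ≈ 4.500
  cycle 1 → 0 → 1: weight = 9, length = 2, mean = 9/2 ≈ 4.500
Minimum mean = 3.000, attained e.g. along the cycle 1 → 1 with weight 3 and length 1. So λ(A) = 3/1 = 3.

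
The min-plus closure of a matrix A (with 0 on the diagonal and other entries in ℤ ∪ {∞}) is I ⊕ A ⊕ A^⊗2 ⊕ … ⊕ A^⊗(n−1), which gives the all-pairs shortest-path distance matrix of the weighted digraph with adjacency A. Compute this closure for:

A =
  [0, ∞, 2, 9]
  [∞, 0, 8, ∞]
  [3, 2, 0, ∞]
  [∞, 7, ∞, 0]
Closure =
  [0, 4, 2, 9]
  [11, 0, 8, 20]
  [3, 2, 0, 12]
  [18, 7, 15, 0]

This is the Floyd-Warshall all-pairs shortest-path computation. For each intermediate vertex k = 0, 1, …, 3, update dist[i][j] ← min(dist[i][j], dist[i][k] + dist[k][j]). The final matrix gives, for each (i, j), the minimum total weight of any directed path from i to j (possibly empty when i = j).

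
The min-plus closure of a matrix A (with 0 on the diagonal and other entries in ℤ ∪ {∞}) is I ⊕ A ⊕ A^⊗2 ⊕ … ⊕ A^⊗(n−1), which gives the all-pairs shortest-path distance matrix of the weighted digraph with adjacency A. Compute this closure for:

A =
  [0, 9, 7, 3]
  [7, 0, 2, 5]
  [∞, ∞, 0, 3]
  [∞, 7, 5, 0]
Closure =
  [0, 9, 7, 3]
  [7, 0, 2, 5]
  [17, 10, 0, 3]
  [14, 7, 5, 0]

This is the Floyd-Warshall all-pairs shortest-path computation. For each intermediate vertex k = 0, 1, …, 3, update dist[i][j] ← min(dist[i][j], dist[i][k] + dist[k][j]). The final matrix gives, for each (i, j), the minimum total weight of any directed path from i to j (possibly empty when i = j).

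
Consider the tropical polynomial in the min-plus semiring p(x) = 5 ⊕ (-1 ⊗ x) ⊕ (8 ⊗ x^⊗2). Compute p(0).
p(0) = -1

A tropical monomial a ⊗ x^⊗i evaluates to a + i · x. Evaluating each term at x = 0:
  Term 0 contributes 5 + 0 · 0 = 5
  Term 1 contributes -1 + 1 · 0 = -1
  Term 2 contributes 8 + 2 · 0 = 8
p(0) = ⊕ of these = min[5, -1, 8] = -1.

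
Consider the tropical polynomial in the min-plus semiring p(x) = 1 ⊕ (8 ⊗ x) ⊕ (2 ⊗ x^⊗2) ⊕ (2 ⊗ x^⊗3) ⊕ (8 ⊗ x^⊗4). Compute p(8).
p(8) = 1

A tropical monomial a ⊗ x^⊗i evaluates to a + i · x. Evaluating each term at x = 8:
  Term 0 contributes 1 + 0 · 8 = 1
  Term 1 contributes 8 + 1 · 8 = 16
  Term 2 contributes 2 + 2 · 8 = 18
  Term 3 contributes 2 + 3 · 8 = 26
  Term 4 contributes 8 + 4 · 8 = 40
p(8) = ⊕ of these = min[1, 16, 18, 26, 40] = 1.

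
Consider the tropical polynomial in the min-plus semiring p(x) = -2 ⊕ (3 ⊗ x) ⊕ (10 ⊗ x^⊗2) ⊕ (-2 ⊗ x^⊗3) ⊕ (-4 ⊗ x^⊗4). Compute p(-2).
p(-2) = -12

A tropical monomial a ⊗ x^⊗i evaluates to a + i · x. Evaluating each term at x = -2:
  Term 0 contributes -2 + 0 · -2 = -2
  Term 1 contributes 3 + 1 · -2 = 1
  Term 2 contributes 10 + 2 · -2 = 6
  Term 3 contributes -2 + 3 · -2 = -8
  Term 4 contributes -4 + 4 · -2 = -12
p(-2) = ⊕ of these = min[-2, 1, 6, -8, -12] = -12.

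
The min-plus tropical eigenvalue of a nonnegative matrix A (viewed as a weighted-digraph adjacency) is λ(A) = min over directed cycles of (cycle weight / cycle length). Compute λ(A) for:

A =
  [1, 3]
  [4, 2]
λ(A) = 1

Enumerate directed cycles and compute their means (weight / length). Sample:
  cycle 0 → 0: weight = 1, length = 1, mean = 1/1 ≈ 1.000
  cycle 1 → 1: weight = 2, length = 1, mean = 2/1 ≈ 2.000
  cycle 0 → 1 → 0: weight = 7, length = 2, mean = 7/2 ≈ 3.500
  cycle 1 → 0 → 1: weight = 7, length = 2, mean = 7/2 ≈ 3.500
Minimum mean = 1.000, attained e.g. along the cycle 0 → 0 with weight 1 and length 1. So λ(A) = 1/1 = 1.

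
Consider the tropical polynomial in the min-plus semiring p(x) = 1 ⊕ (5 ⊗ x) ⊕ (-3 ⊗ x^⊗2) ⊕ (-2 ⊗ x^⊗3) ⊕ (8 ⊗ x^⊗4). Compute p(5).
p(5) = 1

A tropical monomial a ⊗ x^⊗i evaluates to a + i · x. Evaluating each term at x = 5:
  Term 0 contributes 1 + 0 · 5 = 1
  Term 1 contributes 5 + 1 · 5 = 10
  Term 2 contributes -3 + 2 · 5 = 7
  Term 3 contributes -2 + 3 · 5 = 13
  Term 4 contributes 8 + 4 · 5 = 28
p(5) = ⊕ of these = min[1, 10, 7, 13, 28] = 1.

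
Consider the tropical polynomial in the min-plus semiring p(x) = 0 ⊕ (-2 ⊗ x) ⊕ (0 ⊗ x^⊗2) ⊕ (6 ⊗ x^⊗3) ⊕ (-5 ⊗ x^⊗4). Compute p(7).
p(7) = 0

A tropical monomial a ⊗ x^⊗i evaluates to a + i · x. Evaluating each term at x = 7:
  Term 0 contributes 0 + 0 · 7 = 0
  Term 1 contributes -2 + 1 · 7 = 5
  Term 2 contributes 0 + 2 · 7 = 14
  Term 3 contributes 6 + 3 · 7 = 27
  Term 4 contributes -5 + 4 · 7 = 23
p(7) = ⊕ of these = min[0, 5, 14, 27, 23] = 0.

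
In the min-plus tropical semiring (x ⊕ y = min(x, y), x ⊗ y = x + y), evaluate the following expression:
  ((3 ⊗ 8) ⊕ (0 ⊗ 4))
((3 ⊗ 8) ⊕ (0 ⊗ 4)) = 4

Expand innermost to outermost. Recall ⊕ takes the minimum of its arguments and ⊗ takes their sum. Working out the expression ((3 ⊗ 8) ⊕ (0 ⊗ 4)) gives 4.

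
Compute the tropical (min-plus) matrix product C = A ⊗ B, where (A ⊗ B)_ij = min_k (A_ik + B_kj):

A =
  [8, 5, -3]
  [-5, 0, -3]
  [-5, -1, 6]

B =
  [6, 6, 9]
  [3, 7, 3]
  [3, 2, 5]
A ⊗ B =
  [0, -1, 2]
  [0, -1, 2]
  [1, 1, 2]

Apply the min-plus product entry-by-entry:
  C[0][0] = min over k of (A[0][0] + B[0][0] = 8 + 6 = 14, A[0][1] + B[1][0] = 5 + 3 = 8, A[0][2] + B[2][0] = -3 + 3 = 0) = 0 (attained at k = 2)
  C[0][1] = min over k of (A[0][0] + B[0][1] = 8 + 6 = 14, A[0][1] + B[1][1] = 5 + 7 = 12, A[0][2] + B[2][1] = -3 + 2 = -1) = -1 (attained at k = 2)
  C[0][2] = min over k of (A[0][0] + B[0][2] = 8 + 9 = 17, A[0][1] + B[1][2] = 5 + 3 = 8, A[0][2] + B[2][2] = -3 + 5 = 2) = 2 (attained at k = 2)
  C[1][0] = min over k of (A[1][0] + B[0][0] = -5 + 6 = 1, A[1][1] + B[1][0] = 0 + 3 = 3, A[1][2] + B[2][0] = -3 + 3 = 0) = 0 (attained at k = 2)
  C[1][1] = min over k of (A[1][0] + B[0][1] = -5 + 6 = 1, A[1][1] + B[1][1] = 0 + 7 = 7, A[1][2] + B[2][1] = -3 + 2 = -1) = -1 (attained at k = 2)
  C[1][2] = min over k of (A[1][0] + B[0][2] = -5 + 9 = 4, A[1][1] + B[1][2] = 0 + 3 = 3, A[1][2] + B[2][2] = -3 + 5 = 2) = 2 (attained at k = 2)
  C[2][0] = min over k of (A[2][0] + B[0][0] = -5 + 6 = 1, A[2][1] + B[1][0] = -1 + 3 = 2, A[2][2] + B[2][0] = 6 + 3 = 9) = 1 (attained at k = 0)
  C[2][1] = min over k of (A[2][0] + B[0][1] = -5 + 6 = 1, A[2][1] + B[1][1] = -1 + 7 = 6, A[2][2] + B[2][1] = 6 + 2 = 8) = 1 (attained at k = 0)
  C[2][2] = min over k of (A[2][0] + B[0][2] = -5 + 9 = 4, A[2][1] + B[1][2] = -1 + 3 = 2, A[2][2] + B[2][2] = 6 + 5 = 11) = 2 (attained at k = 1)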